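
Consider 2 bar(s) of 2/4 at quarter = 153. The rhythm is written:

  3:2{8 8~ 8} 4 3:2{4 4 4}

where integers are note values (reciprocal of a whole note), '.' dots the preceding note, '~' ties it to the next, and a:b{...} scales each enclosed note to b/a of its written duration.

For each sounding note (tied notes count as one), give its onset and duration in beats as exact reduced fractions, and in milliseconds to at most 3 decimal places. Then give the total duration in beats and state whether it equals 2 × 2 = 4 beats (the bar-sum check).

1) 0.0ms=0b +130.719ms=1/3b
2) 130.719ms=1/3b +261.438ms=2/3b
3) 392.157ms=1b +392.157ms=1b
4) 784.314ms=2b +261.438ms=2/3b
5) 1045.752ms=8/3b +261.438ms=2/3b
6) 1307.19ms=10/3b +261.438ms=2/3b
Σ=4b of 4 (153bpm 2/4) — PASS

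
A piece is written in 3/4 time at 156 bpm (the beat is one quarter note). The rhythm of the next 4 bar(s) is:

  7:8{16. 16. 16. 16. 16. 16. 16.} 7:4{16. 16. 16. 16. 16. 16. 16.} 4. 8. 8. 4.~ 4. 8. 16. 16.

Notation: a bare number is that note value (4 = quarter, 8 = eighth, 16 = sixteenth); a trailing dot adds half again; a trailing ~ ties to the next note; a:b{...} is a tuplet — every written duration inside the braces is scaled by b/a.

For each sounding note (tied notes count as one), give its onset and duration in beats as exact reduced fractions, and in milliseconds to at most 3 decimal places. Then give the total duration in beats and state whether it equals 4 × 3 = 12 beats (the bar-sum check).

1) 0.0ms=0b +164.835ms=3/7b
2) 164.835ms=3/7b +164.835ms=3/7b
3) 329.67ms=6/7b +164.835ms=3/7b
4) 494.505ms=9/7b +164.835ms=3/7b
5) 659.341ms=12/7b +164.835ms=3/7b
6) 824.176ms=15/7b +164.835ms=3/7b
7) 989.011ms=18/7b +164.835ms=3/7b
8) 1153.846ms=3b +82.418ms=3/14b
9) 1236.264ms=45/14b +82.418ms=3/14b
10) 1318.681ms=24/7b +82.418ms=3/14b
11) 1401.099ms=51/14b +82.418ms=3/14b
12) 1483.516ms=27/7b +82.418ms=3/14b
13) 1565.934ms=57/14b +82.418ms=3/14b
14) 1648.352ms=30/7b +82.418ms=3/14b
15) 1730.769ms=9/2b +576.923ms=3/2b
16) 2307.692ms=6b +288.462ms=3/4b
17) 2596.154ms=27/4b +288.462ms=3/4b
18) 2884.615ms=15/2b +1153.846ms=3b
19) 4038.462ms=21/2b +288.462ms=3/4b
20) 4326.923ms=45/4b +144.231ms=3/8b
21) 4471.154ms=93/8b +144.231ms=3/8b
Σ=12b of 12 (156bpm 3/4) — PASS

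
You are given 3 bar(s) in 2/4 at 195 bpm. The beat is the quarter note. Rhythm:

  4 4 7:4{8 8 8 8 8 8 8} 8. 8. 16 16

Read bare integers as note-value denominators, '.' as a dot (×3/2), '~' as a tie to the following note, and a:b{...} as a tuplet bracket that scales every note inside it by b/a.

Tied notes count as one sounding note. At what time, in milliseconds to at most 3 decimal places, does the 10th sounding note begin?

1. 0.0ms @ 0 + 307.692ms (1)
2. 307.692ms @ 1 + 307.692ms (1)
3. 615.385ms @ 2 + 87.912ms (2/7)
4. 703.297ms @ 16/7 + 87.912ms (2/7)
5. 791.209ms @ 18/7 + 87.912ms (2/7)
6. 879.121ms @ 20/7 + 87.912ms (2/7)
7. 967.033ms @ 22/7 + 87.912ms (2/7)
8. 1054.945ms @ 24/7 + 87.912ms (2/7)
9. 1142.857ms @ 26/7 + 87.912ms (2/7)
10. 1230.769ms @ 4 + 230.769ms (3/4)
11. 1461.538ms @ 19/4 + 230.769ms (3/4)
12. 1692.308ms @ 11/2 + 76.923ms (1/4)
13. 1769.231ms @ 23/4 + 76.923ms (1/4)

note 10 onset = 4b = 1230.769ms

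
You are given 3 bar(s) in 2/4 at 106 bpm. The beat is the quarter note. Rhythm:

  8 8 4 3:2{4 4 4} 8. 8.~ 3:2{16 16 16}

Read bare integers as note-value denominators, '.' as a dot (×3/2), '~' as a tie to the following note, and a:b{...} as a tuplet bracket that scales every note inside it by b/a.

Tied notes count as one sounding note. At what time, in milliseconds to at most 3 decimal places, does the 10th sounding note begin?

1. 0.0ms @ 0 + 283.019ms (1/2)
2. 283.019ms @ 1/2 + 283.019ms (1/2)
3. 566.038ms @ 1 + 566.038ms (1)
4. 1132.075ms @ 2 + 377.358ms (2/3)
5. 1509.434ms @ 8/3 + 377.358ms (2/3)
6. 1886.792ms @ 10/3 + 377.358ms (2/3)
7. 2264.151ms @ 4 + 424.528ms (3/4)
8. 2688.679ms @ 19/4 + 518.868ms (11/12)
9. 3207.547ms @ 17/3 + 94.34ms (1/6)
10. 3301.887ms @ 35/6 + 94.34ms (1/6)

note 10 onset = 35/6b = 3301.887ms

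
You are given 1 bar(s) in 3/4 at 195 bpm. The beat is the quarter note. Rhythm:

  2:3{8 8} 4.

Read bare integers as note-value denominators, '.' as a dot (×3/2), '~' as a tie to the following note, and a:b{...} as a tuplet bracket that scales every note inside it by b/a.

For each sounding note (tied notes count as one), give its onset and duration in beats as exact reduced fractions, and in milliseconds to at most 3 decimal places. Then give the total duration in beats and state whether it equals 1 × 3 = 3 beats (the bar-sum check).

1) 0.0ms=0b +230.769ms=3/4b
2) 230.769ms=3/4b +230.769ms=3/4b
3) 461.538ms=3/2b +461.538ms=3/2b
Σ=3b of 3 (195bpm 3/4) — PASS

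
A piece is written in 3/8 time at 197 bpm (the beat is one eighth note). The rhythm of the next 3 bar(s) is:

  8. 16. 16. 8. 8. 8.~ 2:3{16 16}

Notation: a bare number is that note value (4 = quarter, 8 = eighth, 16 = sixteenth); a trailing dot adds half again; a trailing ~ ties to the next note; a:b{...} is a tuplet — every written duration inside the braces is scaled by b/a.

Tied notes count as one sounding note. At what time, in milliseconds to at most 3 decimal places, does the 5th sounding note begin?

note 5 onset = 9/2b = 1370.558ms

1. 0.0ms @ 0 + 456.853ms (3/2)
2. 456.853ms @ 3/2 + 228.426ms (3/4)
3. 685.279ms @ 9/4 + 228.426ms (3/4)
4. 913.706ms @ 3 + 456.853ms (3/2)
5. 1370.558ms @ 9/2 + 456.853ms (3/2)
6. 1827.411ms @ 6 + 685.279ms (9/4)
7. 2512.69ms @ 33/4 + 228.426ms (3/4)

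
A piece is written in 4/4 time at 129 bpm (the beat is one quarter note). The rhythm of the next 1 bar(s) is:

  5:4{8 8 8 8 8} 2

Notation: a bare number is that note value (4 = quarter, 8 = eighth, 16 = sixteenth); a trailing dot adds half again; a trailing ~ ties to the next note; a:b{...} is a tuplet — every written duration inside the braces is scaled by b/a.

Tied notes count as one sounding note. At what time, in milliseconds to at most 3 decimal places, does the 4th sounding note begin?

1. 0.0ms @ 0 + 186.047ms (2/5)
2. 186.047ms @ 2/5 + 186.047ms (2/5)
3. 372.093ms @ 4/5 + 186.047ms (2/5)
4. 558.14ms @ 6/5 + 186.047ms (2/5)
5. 744.186ms @ 8/5 + 186.047ms (2/5)
6. 930.233ms @ 2 + 930.233ms (2)

note 4 onset = 6/5b = 558.14ms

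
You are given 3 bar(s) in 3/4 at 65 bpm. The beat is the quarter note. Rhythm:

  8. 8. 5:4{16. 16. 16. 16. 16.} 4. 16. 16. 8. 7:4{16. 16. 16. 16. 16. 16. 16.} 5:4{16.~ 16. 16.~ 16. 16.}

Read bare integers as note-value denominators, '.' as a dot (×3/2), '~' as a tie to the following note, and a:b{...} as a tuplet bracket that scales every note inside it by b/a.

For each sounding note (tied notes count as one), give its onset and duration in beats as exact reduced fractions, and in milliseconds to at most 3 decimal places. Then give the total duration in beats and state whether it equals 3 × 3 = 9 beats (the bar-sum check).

1) 0.0ms=0b +692.308ms=3/4b
2) 692.308ms=3/4b +692.308ms=3/4b
3) 1384.615ms=3/2b +276.923ms=3/10b
4) 1661.538ms=9/5b +276.923ms=3/10b
5) 1938.462ms=21/10b +276.923ms=3/10b
6) 2215.385ms=12/5b +276.923ms=3/10b
7) 2492.308ms=27/10b +276.923ms=3/10b
8) 2769.231ms=3b +1384.615ms=3/2b
9) 4153.846ms=9/2b +346.154ms=3/8b
10) 4500.0ms=39/8b +346.154ms=3/8b
11) 4846.154ms=21/4b +692.308ms=3/4b
12) 5538.462ms=6b +197.802ms=3/14b
13) 5736.264ms=87/14b +197.802ms=3/14b
14) 5934.066ms=45/7b +197.802ms=3/14b
15) 6131.868ms=93/14b +197.802ms=3/14b
16) 6329.67ms=48/7b +197.802ms=3/14b
17) 6527.473ms=99/14b +197.802ms=3/14b
18) 6725.275ms=51/7b +197.802ms=3/14b
19) 6923.077ms=15/2b +553.846ms=3/5b
20) 7476.923ms=81/10b +553.846ms=3/5b
21) 8030.769ms=87/10b +276.923ms=3/10b
Σ=9b of 9 (65bpm 3/4) — PASS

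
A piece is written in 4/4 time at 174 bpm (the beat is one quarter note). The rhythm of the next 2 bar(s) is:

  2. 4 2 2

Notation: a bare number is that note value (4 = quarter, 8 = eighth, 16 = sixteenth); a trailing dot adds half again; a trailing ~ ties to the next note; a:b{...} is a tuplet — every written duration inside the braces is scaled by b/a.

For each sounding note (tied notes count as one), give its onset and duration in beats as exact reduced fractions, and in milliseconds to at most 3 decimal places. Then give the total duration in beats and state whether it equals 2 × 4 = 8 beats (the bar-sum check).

1) 0.0ms=0b +1034.483ms=3b
2) 1034.483ms=3b +344.828ms=1b
3) 1379.31ms=4b +689.655ms=2b
4) 2068.966ms=6b +689.655ms=2b
Σ=8b of 8 (174bpm 4/4) — PASS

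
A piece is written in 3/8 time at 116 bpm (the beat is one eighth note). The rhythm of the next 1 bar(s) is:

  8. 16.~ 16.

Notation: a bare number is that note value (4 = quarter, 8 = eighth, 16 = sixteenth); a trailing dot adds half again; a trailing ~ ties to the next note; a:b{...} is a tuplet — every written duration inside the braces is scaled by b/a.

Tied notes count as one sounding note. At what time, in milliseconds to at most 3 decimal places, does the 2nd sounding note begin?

1. 0.0ms @ 0 + 775.862ms (3/2)
2. 775.862ms @ 3/2 + 775.862ms (3/2)

note 2 onset = 3/2b = 775.862ms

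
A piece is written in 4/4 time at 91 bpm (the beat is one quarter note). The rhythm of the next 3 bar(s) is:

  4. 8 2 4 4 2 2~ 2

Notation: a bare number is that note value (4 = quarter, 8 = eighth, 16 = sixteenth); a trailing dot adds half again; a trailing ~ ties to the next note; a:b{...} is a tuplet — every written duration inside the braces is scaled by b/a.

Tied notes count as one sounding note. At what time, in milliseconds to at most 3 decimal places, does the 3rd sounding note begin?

1. 0.0ms @ 0 + 989.011ms (3/2)
2. 989.011ms @ 3/2 + 329.67ms (1/2)
3. 1318.681ms @ 2 + 1318.681ms (2)
4. 2637.363ms @ 4 + 659.341ms (1)
5. 3296.703ms @ 5 + 659.341ms (1)
6. 3956.044ms @ 6 + 1318.681ms (2)
7. 5274.725ms @ 8 + 2637.363ms (4)

note 3 onset = 2b = 1318.681ms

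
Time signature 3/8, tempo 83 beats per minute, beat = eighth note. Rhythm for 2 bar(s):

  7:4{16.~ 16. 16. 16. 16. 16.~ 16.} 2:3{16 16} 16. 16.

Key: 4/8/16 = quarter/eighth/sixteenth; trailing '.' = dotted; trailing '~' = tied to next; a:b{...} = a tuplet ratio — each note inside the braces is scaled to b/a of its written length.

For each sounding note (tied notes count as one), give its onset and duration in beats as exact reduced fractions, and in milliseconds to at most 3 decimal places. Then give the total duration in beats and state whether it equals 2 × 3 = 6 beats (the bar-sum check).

1) 0.0ms=0b +619.621ms=6/7b
2) 619.621ms=6/7b +309.811ms=3/7b
3) 929.432ms=9/7b +309.811ms=3/7b
4) 1239.243ms=12/7b +309.811ms=3/7b
5) 1549.053ms=15/7b +619.621ms=6/7b
6) 2168.675ms=3b +542.169ms=3/4b
7) 2710.843ms=15/4b +542.169ms=3/4b
8) 3253.012ms=9/2b +542.169ms=3/4b
9) 3795.181ms=21/4b +542.169ms=3/4b
Σ=6b of 6 (83bpm 3/8) — PASS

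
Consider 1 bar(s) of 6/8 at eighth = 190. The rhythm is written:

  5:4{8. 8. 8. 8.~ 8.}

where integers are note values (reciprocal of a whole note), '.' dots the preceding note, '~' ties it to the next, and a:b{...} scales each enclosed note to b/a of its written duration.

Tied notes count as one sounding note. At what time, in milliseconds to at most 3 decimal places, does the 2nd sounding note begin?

note 2 onset = 6/5b = 378.947ms

1. 0.0ms @ 0 + 378.947ms (6/5)
2. 378.947ms @ 6/5 + 378.947ms (6/5)
3. 757.895ms @ 12/5 + 378.947ms (6/5)
4. 1136.842ms @ 18/5 + 757.895ms (12/5)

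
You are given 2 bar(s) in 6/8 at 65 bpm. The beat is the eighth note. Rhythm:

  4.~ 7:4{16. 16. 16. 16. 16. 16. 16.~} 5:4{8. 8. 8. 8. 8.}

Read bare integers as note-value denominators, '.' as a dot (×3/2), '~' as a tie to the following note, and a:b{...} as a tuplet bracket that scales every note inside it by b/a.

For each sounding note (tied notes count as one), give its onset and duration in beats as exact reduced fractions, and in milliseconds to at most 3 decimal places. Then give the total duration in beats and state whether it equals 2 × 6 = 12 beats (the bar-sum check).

1) 0.0ms=0b +3164.835ms=24/7b
2) 3164.835ms=24/7b +395.604ms=3/7b
3) 3560.44ms=27/7b +395.604ms=3/7b
4) 3956.044ms=30/7b +395.604ms=3/7b
5) 4351.648ms=33/7b +395.604ms=3/7b
6) 4747.253ms=36/7b +395.604ms=3/7b
7) 5142.857ms=39/7b +1503.297ms=57/35b
8) 6646.154ms=36/5b +1107.692ms=6/5b
9) 7753.846ms=42/5b +1107.692ms=6/5b
10) 8861.538ms=48/5b +1107.692ms=6/5b
11) 9969.231ms=54/5b +1107.692ms=6/5b
Σ=12b of 12 (65bpm 6/8) — PASS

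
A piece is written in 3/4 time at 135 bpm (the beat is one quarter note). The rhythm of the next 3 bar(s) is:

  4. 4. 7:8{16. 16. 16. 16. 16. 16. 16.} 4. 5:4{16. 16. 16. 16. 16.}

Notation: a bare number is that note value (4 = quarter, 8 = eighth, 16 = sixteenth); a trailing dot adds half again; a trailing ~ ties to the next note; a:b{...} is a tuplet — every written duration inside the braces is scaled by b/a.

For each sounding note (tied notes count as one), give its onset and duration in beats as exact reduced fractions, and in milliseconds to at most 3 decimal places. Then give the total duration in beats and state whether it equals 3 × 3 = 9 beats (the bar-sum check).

1) 0.0ms=0b +666.667ms=3/2b
2) 666.667ms=3/2b +666.667ms=3/2b
3) 1333.333ms=3b +190.476ms=3/7b
4) 1523.81ms=24/7b +190.476ms=3/7b
5) 1714.286ms=27/7b +190.476ms=3/7b
6) 1904.762ms=30/7b +190.476ms=3/7b
7) 2095.238ms=33/7b +190.476ms=3/7b
8) 2285.714ms=36/7b +190.476ms=3/7b
9) 2476.19ms=39/7b +190.476ms=3/7b
10) 2666.667ms=6b +666.667ms=3/2b
11) 3333.333ms=15/2b +133.333ms=3/10b
12) 3466.667ms=39/5b +133.333ms=3/10b
13) 3600.0ms=81/10b +133.333ms=3/10b
14) 3733.333ms=42/5b +133.333ms=3/10b
15) 3866.667ms=87/10b +133.333ms=3/10b
Σ=9b of 9 (135bpm 3/4) — PASS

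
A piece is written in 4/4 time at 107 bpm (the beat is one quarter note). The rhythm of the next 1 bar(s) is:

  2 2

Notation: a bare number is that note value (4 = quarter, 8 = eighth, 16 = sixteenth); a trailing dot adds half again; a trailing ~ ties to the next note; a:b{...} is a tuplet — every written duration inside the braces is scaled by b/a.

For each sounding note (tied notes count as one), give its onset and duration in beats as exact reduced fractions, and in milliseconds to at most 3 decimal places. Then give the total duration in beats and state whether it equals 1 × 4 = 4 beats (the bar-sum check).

1) 0.0ms=0b +1121.495ms=2b
2) 1121.495ms=2b +1121.495ms=2b
Σ=4b of 4 (107bpm 4/4) — PASS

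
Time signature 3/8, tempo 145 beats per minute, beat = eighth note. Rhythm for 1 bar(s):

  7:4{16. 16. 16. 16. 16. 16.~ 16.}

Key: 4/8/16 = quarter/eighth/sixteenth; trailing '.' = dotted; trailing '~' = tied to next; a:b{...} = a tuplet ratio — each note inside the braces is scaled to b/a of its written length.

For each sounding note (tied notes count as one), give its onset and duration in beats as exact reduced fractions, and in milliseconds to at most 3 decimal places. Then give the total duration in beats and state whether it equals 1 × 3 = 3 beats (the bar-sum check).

1) 0.0ms=0b +177.34ms=3/7b
2) 177.34ms=3/7b +177.34ms=3/7b
3) 354.68ms=6/7b +177.34ms=3/7b
4) 532.02ms=9/7b +177.34ms=3/7b
5) 709.36ms=12/7b +177.34ms=3/7b
6) 886.7ms=15/7b +354.68ms=6/7b
Σ=3b of 3 (145bpm 3/8) — PASS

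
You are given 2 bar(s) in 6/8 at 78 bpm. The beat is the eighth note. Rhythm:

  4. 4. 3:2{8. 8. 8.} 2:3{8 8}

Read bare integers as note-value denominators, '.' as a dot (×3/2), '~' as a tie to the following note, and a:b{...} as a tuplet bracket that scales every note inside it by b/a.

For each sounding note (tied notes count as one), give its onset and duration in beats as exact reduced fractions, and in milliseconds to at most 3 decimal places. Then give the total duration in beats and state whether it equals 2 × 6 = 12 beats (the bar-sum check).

1) 0.0ms=0b +2307.692ms=3b
2) 2307.692ms=3b +2307.692ms=3b
3) 4615.385ms=6b +769.231ms=1b
4) 5384.615ms=7b +769.231ms=1b
5) 6153.846ms=8b +769.231ms=1b
6) 6923.077ms=9b +1153.846ms=3/2b
7) 8076.923ms=21/2b +1153.846ms=3/2b
Σ=12b of 12 (78bpm 6/8) — PASS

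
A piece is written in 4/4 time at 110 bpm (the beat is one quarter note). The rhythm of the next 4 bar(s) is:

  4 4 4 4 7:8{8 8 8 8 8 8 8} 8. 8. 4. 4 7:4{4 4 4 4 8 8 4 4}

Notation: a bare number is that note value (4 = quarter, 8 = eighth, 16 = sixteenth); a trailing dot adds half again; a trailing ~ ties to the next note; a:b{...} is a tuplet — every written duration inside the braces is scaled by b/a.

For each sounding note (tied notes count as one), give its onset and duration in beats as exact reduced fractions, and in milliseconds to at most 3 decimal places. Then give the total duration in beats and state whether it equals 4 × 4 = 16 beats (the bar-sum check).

1) 0.0ms=0b +545.455ms=1b
2) 545.455ms=1b +545.455ms=1b
3) 1090.909ms=2b +545.455ms=1b
4) 1636.364ms=3b +545.455ms=1b
5) 2181.818ms=4b +311.688ms=4/7b
6) 2493.506ms=32/7b +311.688ms=4/7b
7) 2805.195ms=36/7b +311.688ms=4/7b
8) 3116.883ms=40/7b +311.688ms=4/7b
9) 3428.571ms=44/7b +311.688ms=4/7b
10) 3740.26ms=48/7b +311.688ms=4/7b
11) 4051.948ms=52/7b +311.688ms=4/7b
12) 4363.636ms=8b +409.091ms=3/4b
13) 4772.727ms=35/4b +409.091ms=3/4b
14) 5181.818ms=19/2b +818.182ms=3/2b
15) 6000.0ms=11b +545.455ms=1b
16) 6545.455ms=12b +311.688ms=4/7b
17) 6857.143ms=88/7b +311.688ms=4/7b
18) 7168.831ms=92/7b +311.688ms=4/7b
19) 7480.519ms=96/7b +311.688ms=4/7b
20) 7792.208ms=100/7b +155.844ms=2/7b
21) 7948.052ms=102/7b +155.844ms=2/7b
22) 8103.896ms=104/7b +311.688ms=4/7b
23) 8415.584ms=108/7b +311.688ms=4/7b
Σ=16b of 16 (110bpm 4/4) — PASS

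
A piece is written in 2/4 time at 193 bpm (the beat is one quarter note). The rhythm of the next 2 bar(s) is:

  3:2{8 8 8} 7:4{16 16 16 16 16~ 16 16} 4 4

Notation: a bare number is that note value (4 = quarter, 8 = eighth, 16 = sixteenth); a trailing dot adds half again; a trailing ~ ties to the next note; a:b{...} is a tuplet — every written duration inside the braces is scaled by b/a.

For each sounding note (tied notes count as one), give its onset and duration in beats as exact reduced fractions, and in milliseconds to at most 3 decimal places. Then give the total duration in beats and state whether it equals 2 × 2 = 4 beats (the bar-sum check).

1) 0.0ms=0b +103.627ms=1/3b
2) 103.627ms=1/3b +103.627ms=1/3b
3) 207.254ms=2/3b +103.627ms=1/3b
4) 310.881ms=1b +44.412ms=1/7b
5) 355.292ms=8/7b +44.412ms=1/7b
6) 399.704ms=9/7b +44.412ms=1/7b
7) 444.115ms=10/7b +44.412ms=1/7b
8) 488.527ms=11/7b +88.823ms=2/7b
9) 577.35ms=13/7b +44.412ms=1/7b
10) 621.762ms=2b +310.881ms=1b
11) 932.642ms=3b +310.881ms=1b
Σ=4b of 4 (193bpm 2/4) — PASS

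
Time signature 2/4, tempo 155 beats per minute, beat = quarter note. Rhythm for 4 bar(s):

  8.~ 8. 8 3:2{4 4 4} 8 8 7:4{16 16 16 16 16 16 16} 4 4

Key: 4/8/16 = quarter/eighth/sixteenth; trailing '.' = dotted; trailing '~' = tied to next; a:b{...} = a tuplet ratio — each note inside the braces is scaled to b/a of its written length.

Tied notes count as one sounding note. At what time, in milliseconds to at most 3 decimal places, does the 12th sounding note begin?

note 12 onset = 39/7b = 2156.682ms

1. 0.0ms @ 0 + 580.645ms (3/2)
2. 580.645ms @ 3/2 + 193.548ms (1/2)
3. 774.194ms @ 2 + 258.065ms (2/3)
4. 1032.258ms @ 8/3 + 258.065ms (2/3)
5. 1290.323ms @ 10/3 + 258.065ms (2/3)
6. 1548.387ms @ 4 + 193.548ms (1/2)
7. 1741.935ms @ 9/2 + 193.548ms (1/2)
8. 1935.484ms @ 5 + 55.3ms (1/7)
9. 1990.783ms @ 36/7 + 55.3ms (1/7)
10. 2046.083ms @ 37/7 + 55.3ms (1/7)
11. 2101.382ms @ 38/7 + 55.3ms (1/7)
12. 2156.682ms @ 39/7 + 55.3ms (1/7)
13. 2211.982ms @ 40/7 + 55.3ms (1/7)
14. 2267.281ms @ 41/7 + 55.3ms (1/7)
15. 2322.581ms @ 6 + 387.097ms (1)
16. 2709.677ms @ 7 + 387.097ms (1)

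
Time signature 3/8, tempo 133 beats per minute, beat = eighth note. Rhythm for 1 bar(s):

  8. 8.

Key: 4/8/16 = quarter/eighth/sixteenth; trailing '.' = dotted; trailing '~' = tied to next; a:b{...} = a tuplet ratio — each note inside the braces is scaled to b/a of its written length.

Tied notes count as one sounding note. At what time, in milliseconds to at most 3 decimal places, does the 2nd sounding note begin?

1. 0.0ms @ 0 + 676.692ms (3/2)
2. 676.692ms @ 3/2 + 676.692ms (3/2)

note 2 onset = 3/2b = 676.692ms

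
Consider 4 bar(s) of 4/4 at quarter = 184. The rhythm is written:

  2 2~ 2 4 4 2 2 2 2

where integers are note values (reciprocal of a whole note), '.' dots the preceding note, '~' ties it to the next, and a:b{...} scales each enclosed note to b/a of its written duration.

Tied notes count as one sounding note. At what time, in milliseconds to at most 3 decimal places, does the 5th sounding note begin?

1. 0.0ms @ 0 + 652.174ms (2)
2. 652.174ms @ 2 + 1304.348ms (4)
3. 1956.522ms @ 6 + 326.087ms (1)
4. 2282.609ms @ 7 + 326.087ms (1)
5. 2608.696ms @ 8 + 652.174ms (2)
6. 3260.87ms @ 10 + 652.174ms (2)
7. 3913.043ms @ 12 + 652.174ms (2)
8. 4565.217ms @ 14 + 652.174ms (2)

note 5 onset = 8b = 2608.696ms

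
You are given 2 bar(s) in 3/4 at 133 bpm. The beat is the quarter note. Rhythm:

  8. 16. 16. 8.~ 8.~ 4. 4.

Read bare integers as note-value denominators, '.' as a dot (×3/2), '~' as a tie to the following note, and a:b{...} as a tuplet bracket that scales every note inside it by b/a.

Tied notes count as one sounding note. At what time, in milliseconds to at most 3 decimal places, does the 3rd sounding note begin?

note 3 onset = 9/8b = 507.519ms

1. 0.0ms @ 0 + 338.346ms (3/4)
2. 338.346ms @ 3/4 + 169.173ms (3/8)
3. 507.519ms @ 9/8 + 169.173ms (3/8)
4. 676.692ms @ 3/2 + 1353.383ms (3)
5. 2030.075ms @ 9/2 + 676.692ms (3/2)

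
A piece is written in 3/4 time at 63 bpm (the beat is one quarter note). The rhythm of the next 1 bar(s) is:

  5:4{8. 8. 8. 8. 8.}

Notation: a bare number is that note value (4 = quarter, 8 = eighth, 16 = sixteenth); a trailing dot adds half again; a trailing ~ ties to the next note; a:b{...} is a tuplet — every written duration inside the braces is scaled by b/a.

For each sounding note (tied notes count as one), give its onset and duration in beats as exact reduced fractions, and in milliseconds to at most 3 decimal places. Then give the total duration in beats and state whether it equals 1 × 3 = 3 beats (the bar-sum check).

1) 0.0ms=0b +571.429ms=3/5b
2) 571.429ms=3/5b +571.429ms=3/5b
3) 1142.857ms=6/5b +571.429ms=3/5b
4) 1714.286ms=9/5b +571.429ms=3/5b
5) 2285.714ms=12/5b +571.429ms=3/5b
Σ=3b of 3 (63bpm 3/4) — PASS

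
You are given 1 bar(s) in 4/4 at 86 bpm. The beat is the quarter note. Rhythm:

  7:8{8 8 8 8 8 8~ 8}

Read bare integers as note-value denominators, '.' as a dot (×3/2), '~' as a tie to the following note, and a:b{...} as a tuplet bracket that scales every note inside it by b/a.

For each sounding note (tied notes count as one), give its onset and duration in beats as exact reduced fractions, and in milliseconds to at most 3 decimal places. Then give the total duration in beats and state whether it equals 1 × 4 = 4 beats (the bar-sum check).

1) 0.0ms=0b +398.671ms=4/7b
2) 398.671ms=4/7b +398.671ms=4/7b
3) 797.342ms=8/7b +398.671ms=4/7b
4) 1196.013ms=12/7b +398.671ms=4/7b
5) 1594.684ms=16/7b +398.671ms=4/7b
6) 1993.355ms=20/7b +797.342ms=8/7b
Σ=4b of 4 (86bpm 4/4) — PASS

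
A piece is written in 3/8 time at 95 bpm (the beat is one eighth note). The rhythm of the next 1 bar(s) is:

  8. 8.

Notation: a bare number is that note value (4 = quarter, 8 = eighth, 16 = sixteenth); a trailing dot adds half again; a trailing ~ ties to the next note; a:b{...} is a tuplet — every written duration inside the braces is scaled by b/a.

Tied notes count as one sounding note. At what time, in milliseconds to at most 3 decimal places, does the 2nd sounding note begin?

note 2 onset = 3/2b = 947.368ms

1. 0.0ms @ 0 + 947.368ms (3/2)
2. 947.368ms @ 3/2 + 947.368ms (3/2)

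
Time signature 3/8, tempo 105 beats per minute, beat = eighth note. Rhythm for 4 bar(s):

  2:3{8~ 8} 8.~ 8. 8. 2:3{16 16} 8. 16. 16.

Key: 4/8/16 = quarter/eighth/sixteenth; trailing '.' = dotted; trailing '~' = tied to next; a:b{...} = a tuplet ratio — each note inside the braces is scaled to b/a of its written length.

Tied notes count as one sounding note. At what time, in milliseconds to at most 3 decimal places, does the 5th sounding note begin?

1. 0.0ms @ 0 + 1714.286ms (3)
2. 1714.286ms @ 3 + 1714.286ms (3)
3. 3428.571ms @ 6 + 857.143ms (3/2)
4. 4285.714ms @ 15/2 + 428.571ms (3/4)
5. 4714.286ms @ 33/4 + 428.571ms (3/4)
6. 5142.857ms @ 9 + 857.143ms (3/2)
7. 6000.0ms @ 21/2 + 428.571ms (3/4)
8. 6428.571ms @ 45/4 + 428.571ms (3/4)

note 5 onset = 33/4b = 4714.286ms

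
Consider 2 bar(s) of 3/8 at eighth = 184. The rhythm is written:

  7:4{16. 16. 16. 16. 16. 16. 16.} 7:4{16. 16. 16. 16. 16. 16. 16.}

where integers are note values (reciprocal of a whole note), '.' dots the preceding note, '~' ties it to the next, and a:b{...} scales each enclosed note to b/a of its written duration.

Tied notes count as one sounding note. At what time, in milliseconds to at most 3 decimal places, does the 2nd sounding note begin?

note 2 onset = 3/7b = 139.752ms

1. 0.0ms @ 0 + 139.752ms (3/7)
2. 139.752ms @ 3/7 + 139.752ms (3/7)
3. 279.503ms @ 6/7 + 139.752ms (3/7)
4. 419.255ms @ 9/7 + 139.752ms (3/7)
5. 559.006ms @ 12/7 + 139.752ms (3/7)
6. 698.758ms @ 15/7 + 139.752ms (3/7)
7. 838.509ms @ 18/7 + 139.752ms (3/7)
8. 978.261ms @ 3 + 139.752ms (3/7)
9. 1118.012ms @ 24/7 + 139.752ms (3/7)
10. 1257.764ms @ 27/7 + 139.752ms (3/7)
11. 1397.516ms @ 30/7 + 139.752ms (3/7)
12. 1537.267ms @ 33/7 + 139.752ms (3/7)
13. 1677.019ms @ 36/7 + 139.752ms (3/7)
14. 1816.77ms @ 39/7 + 139.752ms (3/7)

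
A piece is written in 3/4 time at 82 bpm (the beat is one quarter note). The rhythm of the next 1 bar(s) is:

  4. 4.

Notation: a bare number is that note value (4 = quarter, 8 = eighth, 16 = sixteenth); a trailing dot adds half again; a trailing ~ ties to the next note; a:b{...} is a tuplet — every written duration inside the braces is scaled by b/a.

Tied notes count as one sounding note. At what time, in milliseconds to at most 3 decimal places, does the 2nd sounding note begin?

note 2 onset = 3/2b = 1097.561ms

1. 0.0ms @ 0 + 1097.561ms (3/2)
2. 1097.561ms @ 3/2 + 1097.561ms (3/2)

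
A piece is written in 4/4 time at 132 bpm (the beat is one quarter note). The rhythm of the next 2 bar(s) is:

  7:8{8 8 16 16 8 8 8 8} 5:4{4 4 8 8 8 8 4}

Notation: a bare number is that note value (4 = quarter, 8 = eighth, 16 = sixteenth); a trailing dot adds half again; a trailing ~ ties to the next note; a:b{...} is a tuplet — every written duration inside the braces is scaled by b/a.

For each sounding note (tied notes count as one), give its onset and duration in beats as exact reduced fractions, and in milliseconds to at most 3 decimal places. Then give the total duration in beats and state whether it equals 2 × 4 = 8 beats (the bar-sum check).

1) 0.0ms=0b +259.74ms=4/7b
2) 259.74ms=4/7b +259.74ms=4/7b
3) 519.481ms=8/7b +129.87ms=2/7b
4) 649.351ms=10/7b +129.87ms=2/7b
5) 779.221ms=12/7b +259.74ms=4/7b
6) 1038.961ms=16/7b +259.74ms=4/7b
7) 1298.701ms=20/7b +259.74ms=4/7b
8) 1558.442ms=24/7b +259.74ms=4/7b
9) 1818.182ms=4b +363.636ms=4/5b
10) 2181.818ms=24/5b +363.636ms=4/5b
11) 2545.455ms=28/5b +181.818ms=2/5b
12) 2727.273ms=6b +181.818ms=2/5b
13) 2909.091ms=32/5b +181.818ms=2/5b
14) 3090.909ms=34/5b +181.818ms=2/5b
15) 3272.727ms=36/5b +363.636ms=4/5b
Σ=8b of 8 (132bpm 4/4) — PASS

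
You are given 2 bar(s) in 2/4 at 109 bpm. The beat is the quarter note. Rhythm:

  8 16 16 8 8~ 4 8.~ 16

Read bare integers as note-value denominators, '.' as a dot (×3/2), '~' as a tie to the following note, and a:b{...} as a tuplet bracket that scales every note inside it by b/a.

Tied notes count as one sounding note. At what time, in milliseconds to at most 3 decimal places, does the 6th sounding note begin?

1. 0.0ms @ 0 + 275.229ms (1/2)
2. 275.229ms @ 1/2 + 137.615ms (1/4)
3. 412.844ms @ 3/4 + 137.615ms (1/4)
4. 550.459ms @ 1 + 275.229ms (1/2)
5. 825.688ms @ 3/2 + 825.688ms (3/2)
6. 1651.376ms @ 3 + 550.459ms (1)

note 6 onset = 3b = 1651.376ms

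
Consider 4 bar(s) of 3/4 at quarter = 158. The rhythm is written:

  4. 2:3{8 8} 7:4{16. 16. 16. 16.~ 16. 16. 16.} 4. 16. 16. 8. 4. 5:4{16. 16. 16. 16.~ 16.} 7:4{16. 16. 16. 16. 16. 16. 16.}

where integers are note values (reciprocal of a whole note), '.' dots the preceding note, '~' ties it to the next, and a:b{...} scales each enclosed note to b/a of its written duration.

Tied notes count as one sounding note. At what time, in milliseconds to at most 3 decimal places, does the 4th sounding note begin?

1. 0.0ms @ 0 + 569.62ms (3/2)
2. 569.62ms @ 3/2 + 284.81ms (3/4)
3. 854.43ms @ 9/4 + 284.81ms (3/4)
4. 1139.241ms @ 3 + 81.374ms (3/14)
5. 1220.615ms @ 45/14 + 81.374ms (3/14)
6. 1301.989ms @ 24/7 + 81.374ms (3/14)
7. 1383.363ms @ 51/14 + 162.749ms (3/7)
8. 1546.112ms @ 57/14 + 81.374ms (3/14)
9. 1627.486ms @ 30/7 + 81.374ms (3/14)
10. 1708.861ms @ 9/2 + 569.62ms (3/2)
11. 2278.481ms @ 6 + 142.405ms (3/8)
12. 2420.886ms @ 51/8 + 142.405ms (3/8)
13. 2563.291ms @ 27/4 + 284.81ms (3/4)
14. 2848.101ms @ 15/2 + 569.62ms (3/2)
15. 3417.722ms @ 9 + 113.924ms (3/10)
16. 3531.646ms @ 93/10 + 113.924ms (3/10)
17. 3645.57ms @ 48/5 + 113.924ms (3/10)
18. 3759.494ms @ 99/10 + 227.848ms (3/5)
19. 3987.342ms @ 21/2 + 81.374ms (3/14)
20. 4068.716ms @ 75/7 + 81.374ms (3/14)
21. 4150.09ms @ 153/14 + 81.374ms (3/14)
22. 4231.465ms @ 78/7 + 81.374ms (3/14)
23. 4312.839ms @ 159/14 + 81.374ms (3/14)
24. 4394.213ms @ 81/7 + 81.374ms (3/14)
25. 4475.588ms @ 165/14 + 81.374ms (3/14)

note 4 onset = 3b = 1139.241ms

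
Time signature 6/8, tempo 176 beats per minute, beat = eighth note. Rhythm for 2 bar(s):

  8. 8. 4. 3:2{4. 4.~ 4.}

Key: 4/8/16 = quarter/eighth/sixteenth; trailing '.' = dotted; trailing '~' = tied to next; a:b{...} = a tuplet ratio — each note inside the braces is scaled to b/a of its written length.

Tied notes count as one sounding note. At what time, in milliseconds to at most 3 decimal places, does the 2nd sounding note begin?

note 2 onset = 3/2b = 511.364ms

1. 0.0ms @ 0 + 511.364ms (3/2)
2. 511.364ms @ 3/2 + 511.364ms (3/2)
3. 1022.727ms @ 3 + 1022.727ms (3)
4. 2045.455ms @ 6 + 681.818ms (2)
5. 2727.273ms @ 8 + 1363.636ms (4)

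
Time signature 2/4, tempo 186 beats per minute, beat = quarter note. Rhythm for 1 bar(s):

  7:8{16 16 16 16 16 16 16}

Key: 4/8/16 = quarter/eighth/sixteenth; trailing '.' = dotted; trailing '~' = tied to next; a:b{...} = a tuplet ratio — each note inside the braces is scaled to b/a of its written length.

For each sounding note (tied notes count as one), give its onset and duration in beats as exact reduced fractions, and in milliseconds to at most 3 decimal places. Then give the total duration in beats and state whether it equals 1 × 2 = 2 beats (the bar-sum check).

1) 0.0ms=0b +92.166ms=2/7b
2) 92.166ms=2/7b +92.166ms=2/7b
3) 184.332ms=4/7b +92.166ms=2/7b
4) 276.498ms=6/7b +92.166ms=2/7b
5) 368.664ms=8/7b +92.166ms=2/7b
6) 460.829ms=10/7b +92.166ms=2/7b
7) 552.995ms=12/7b +92.166ms=2/7b
Σ=2b of 2 (186bpm 2/4) — PASS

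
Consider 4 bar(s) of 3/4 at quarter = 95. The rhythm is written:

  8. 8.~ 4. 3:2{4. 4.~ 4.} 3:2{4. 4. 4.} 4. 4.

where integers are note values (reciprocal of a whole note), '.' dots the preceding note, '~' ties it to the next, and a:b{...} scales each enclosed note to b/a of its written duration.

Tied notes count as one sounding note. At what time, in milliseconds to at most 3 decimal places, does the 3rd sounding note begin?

note 3 onset = 3b = 1894.737ms

1. 0.0ms @ 0 + 473.684ms (3/4)
2. 473.684ms @ 3/4 + 1421.053ms (9/4)
3. 1894.737ms @ 3 + 631.579ms (1)
4. 2526.316ms @ 4 + 1263.158ms (2)
5. 3789.474ms @ 6 + 631.579ms (1)
6. 4421.053ms @ 7 + 631.579ms (1)
7. 5052.632ms @ 8 + 631.579ms (1)
8. 5684.211ms @ 9 + 947.368ms (3/2)
9. 6631.579ms @ 21/2 + 947.368ms (3/2)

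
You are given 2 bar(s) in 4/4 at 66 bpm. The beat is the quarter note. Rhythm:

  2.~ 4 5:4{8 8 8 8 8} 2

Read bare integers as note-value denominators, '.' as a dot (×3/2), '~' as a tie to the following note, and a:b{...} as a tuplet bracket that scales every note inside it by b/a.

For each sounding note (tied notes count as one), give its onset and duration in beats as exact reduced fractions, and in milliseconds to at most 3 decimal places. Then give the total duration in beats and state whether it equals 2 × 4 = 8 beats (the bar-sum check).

1) 0.0ms=0b +3636.364ms=4b
2) 3636.364ms=4b +363.636ms=2/5b
3) 4000.0ms=22/5b +363.636ms=2/5b
4) 4363.636ms=24/5b +363.636ms=2/5b
5) 4727.273ms=26/5b +363.636ms=2/5b
6) 5090.909ms=28/5b +363.636ms=2/5b
7) 5454.545ms=6b +1818.182ms=2b
Σ=8b of 8 (66bpm 4/4) — PASS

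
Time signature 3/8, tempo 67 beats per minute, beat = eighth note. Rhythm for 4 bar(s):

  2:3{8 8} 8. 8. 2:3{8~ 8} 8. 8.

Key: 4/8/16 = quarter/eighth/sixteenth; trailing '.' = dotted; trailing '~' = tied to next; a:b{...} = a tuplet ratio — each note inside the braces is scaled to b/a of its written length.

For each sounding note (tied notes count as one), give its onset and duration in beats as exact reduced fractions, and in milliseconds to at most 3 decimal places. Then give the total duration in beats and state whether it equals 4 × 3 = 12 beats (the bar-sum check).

1) 0.0ms=0b +1343.284ms=3/2b
2) 1343.284ms=3/2b +1343.284ms=3/2b
3) 2686.567ms=3b +1343.284ms=3/2b
4) 4029.851ms=9/2b +1343.284ms=3/2b
5) 5373.134ms=6b +2686.567ms=3b
6) 8059.701ms=9b +1343.284ms=3/2b
7) 9402.985ms=21/2b +1343.284ms=3/2b
Σ=12b of 12 (67bpm 3/8) — PASS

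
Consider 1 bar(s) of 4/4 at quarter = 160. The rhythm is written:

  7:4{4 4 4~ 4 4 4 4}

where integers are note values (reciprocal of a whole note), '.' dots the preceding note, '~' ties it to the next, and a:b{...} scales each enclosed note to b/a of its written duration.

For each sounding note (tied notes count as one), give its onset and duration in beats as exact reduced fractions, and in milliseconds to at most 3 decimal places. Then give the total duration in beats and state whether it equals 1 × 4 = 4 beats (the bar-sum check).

1) 0.0ms=0b +214.286ms=4/7b
2) 214.286ms=4/7b +214.286ms=4/7b
3) 428.571ms=8/7b +428.571ms=8/7b
4) 857.143ms=16/7b +214.286ms=4/7b
5) 1071.429ms=20/7b +214.286ms=4/7b
6) 1285.714ms=24/7b +214.286ms=4/7b
Σ=4b of 4 (160bpm 4/4) — PASS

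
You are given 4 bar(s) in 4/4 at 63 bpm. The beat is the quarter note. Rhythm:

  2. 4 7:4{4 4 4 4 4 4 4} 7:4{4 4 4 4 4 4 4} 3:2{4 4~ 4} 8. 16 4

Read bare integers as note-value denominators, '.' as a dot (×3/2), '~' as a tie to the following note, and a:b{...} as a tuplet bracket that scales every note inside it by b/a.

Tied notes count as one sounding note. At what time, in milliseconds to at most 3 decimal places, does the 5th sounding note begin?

note 5 onset = 36/7b = 4897.959ms

1. 0.0ms @ 0 + 2857.143ms (3)
2. 2857.143ms @ 3 + 952.381ms (1)
3. 3809.524ms @ 4 + 544.218ms (4/7)
4. 4353.741ms @ 32/7 + 544.218ms (4/7)
5. 4897.959ms @ 36/7 + 544.218ms (4/7)
6. 5442.177ms @ 40/7 + 544.218ms (4/7)
7. 5986.395ms @ 44/7 + 544.218ms (4/7)
8. 6530.612ms @ 48/7 + 544.218ms (4/7)
9. 7074.83ms @ 52/7 + 544.218ms (4/7)
10. 7619.048ms @ 8 + 544.218ms (4/7)
11. 8163.265ms @ 60/7 + 544.218ms (4/7)
12. 8707.483ms @ 64/7 + 544.218ms (4/7)
13. 9251.701ms @ 68/7 + 544.218ms (4/7)
14. 9795.918ms @ 72/7 + 544.218ms (4/7)
15. 10340.136ms @ 76/7 + 544.218ms (4/7)
16. 10884.354ms @ 80/7 + 544.218ms (4/7)
17. 11428.571ms @ 12 + 634.921ms (2/3)
18. 12063.492ms @ 38/3 + 1269.841ms (4/3)
19. 13333.333ms @ 14 + 714.286ms (3/4)
20. 14047.619ms @ 59/4 + 238.095ms (1/4)
21. 14285.714ms @ 15 + 952.381ms (1)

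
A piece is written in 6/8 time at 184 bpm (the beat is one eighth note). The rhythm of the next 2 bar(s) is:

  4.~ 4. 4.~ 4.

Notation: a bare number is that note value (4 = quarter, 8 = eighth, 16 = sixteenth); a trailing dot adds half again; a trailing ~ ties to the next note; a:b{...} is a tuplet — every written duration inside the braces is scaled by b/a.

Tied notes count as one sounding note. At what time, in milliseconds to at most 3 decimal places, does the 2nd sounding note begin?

1. 0.0ms @ 0 + 1956.522ms (6)
2. 1956.522ms @ 6 + 1956.522ms (6)

note 2 onset = 6b = 1956.522ms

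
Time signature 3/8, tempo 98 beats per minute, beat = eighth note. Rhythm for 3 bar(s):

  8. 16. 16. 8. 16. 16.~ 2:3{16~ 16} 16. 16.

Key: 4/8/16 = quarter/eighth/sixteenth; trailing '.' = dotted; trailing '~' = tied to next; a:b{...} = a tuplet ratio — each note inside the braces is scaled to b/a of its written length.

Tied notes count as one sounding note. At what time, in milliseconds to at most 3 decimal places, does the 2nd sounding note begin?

note 2 onset = 3/2b = 918.367ms

1. 0.0ms @ 0 + 918.367ms (3/2)
2. 918.367ms @ 3/2 + 459.184ms (3/4)
3. 1377.551ms @ 9/4 + 459.184ms (3/4)
4. 1836.735ms @ 3 + 918.367ms (3/2)
5. 2755.102ms @ 9/2 + 459.184ms (3/4)
6. 3214.286ms @ 21/4 + 1377.551ms (9/4)
7. 4591.837ms @ 15/2 + 459.184ms (3/4)
8. 5051.02ms @ 33/4 + 459.184ms (3/4)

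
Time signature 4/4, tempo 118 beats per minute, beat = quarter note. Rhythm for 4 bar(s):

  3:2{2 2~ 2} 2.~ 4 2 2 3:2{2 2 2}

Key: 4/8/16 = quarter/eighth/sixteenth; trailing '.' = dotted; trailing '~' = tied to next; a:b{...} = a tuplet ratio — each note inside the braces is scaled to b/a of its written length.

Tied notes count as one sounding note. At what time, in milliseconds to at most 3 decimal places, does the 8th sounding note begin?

note 8 onset = 44/3b = 7457.627ms

1. 0.0ms @ 0 + 677.966ms (4/3)
2. 677.966ms @ 4/3 + 1355.932ms (8/3)
3. 2033.898ms @ 4 + 2033.898ms (4)
4. 4067.797ms @ 8 + 1016.949ms (2)
5. 5084.746ms @ 10 + 1016.949ms (2)
6. 6101.695ms @ 12 + 677.966ms (4/3)
7. 6779.661ms @ 40/3 + 677.966ms (4/3)
8. 7457.627ms @ 44/3 + 677.966ms (4/3)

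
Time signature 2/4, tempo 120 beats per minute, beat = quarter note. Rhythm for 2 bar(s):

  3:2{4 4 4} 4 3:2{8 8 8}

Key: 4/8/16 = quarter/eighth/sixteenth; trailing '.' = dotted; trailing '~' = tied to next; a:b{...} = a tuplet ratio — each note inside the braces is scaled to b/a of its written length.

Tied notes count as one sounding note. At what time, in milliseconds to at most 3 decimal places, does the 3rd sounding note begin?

note 3 onset = 4/3b = 666.667ms

1. 0.0ms @ 0 + 333.333ms (2/3)
2. 333.333ms @ 2/3 + 333.333ms (2/3)
3. 666.667ms @ 4/3 + 333.333ms (2/3)
4. 1000.0ms @ 2 + 500.0ms (1)
5. 1500.0ms @ 3 + 166.667ms (1/3)
6. 1666.667ms @ 10/3 + 166.667ms (1/3)
7. 1833.333ms @ 11/3 + 166.667ms (1/3)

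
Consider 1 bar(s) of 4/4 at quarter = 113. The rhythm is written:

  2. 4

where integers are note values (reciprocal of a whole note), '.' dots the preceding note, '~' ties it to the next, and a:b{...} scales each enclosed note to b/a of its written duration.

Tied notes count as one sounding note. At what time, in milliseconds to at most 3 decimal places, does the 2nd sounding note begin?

note 2 onset = 3b = 1592.92ms

1. 0.0ms @ 0 + 1592.92ms (3)
2. 1592.92ms @ 3 + 530.973ms (1)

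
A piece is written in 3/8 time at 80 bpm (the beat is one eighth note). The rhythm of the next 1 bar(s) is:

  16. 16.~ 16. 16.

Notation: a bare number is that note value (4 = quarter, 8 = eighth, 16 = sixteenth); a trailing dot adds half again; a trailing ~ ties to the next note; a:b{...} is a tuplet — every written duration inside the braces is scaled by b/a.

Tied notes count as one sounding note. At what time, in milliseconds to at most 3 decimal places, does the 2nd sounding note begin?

note 2 onset = 3/4b = 562.5ms

1. 0.0ms @ 0 + 562.5ms (3/4)
2. 562.5ms @ 3/4 + 1125.0ms (3/2)
3. 1687.5ms @ 9/4 + 562.5ms (3/4)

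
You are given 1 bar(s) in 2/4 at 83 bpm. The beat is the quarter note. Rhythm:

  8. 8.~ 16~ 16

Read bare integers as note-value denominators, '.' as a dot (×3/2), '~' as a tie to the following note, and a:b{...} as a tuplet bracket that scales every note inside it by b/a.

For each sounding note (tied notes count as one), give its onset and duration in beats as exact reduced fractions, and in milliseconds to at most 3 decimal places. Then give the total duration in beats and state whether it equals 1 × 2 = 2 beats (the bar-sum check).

1) 0.0ms=0b +542.169ms=3/4b
2) 542.169ms=3/4b +903.614ms=5/4b
Σ=2b of 2 (83bpm 2/4) — PASS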